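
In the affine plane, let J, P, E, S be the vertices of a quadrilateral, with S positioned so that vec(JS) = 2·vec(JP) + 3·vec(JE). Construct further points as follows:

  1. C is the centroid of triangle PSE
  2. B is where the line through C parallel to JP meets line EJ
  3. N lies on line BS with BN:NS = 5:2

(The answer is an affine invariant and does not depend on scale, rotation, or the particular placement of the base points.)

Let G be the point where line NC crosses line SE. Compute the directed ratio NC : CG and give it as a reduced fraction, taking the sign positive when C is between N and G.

Set J = (0, 0), P = (1, 0), E = (0, 1), S = (2, 3); any affine frame gives the same invariant.
1. C is the centroid of triangle PSE ⇒ C = (1, 4/3)
2. B is where the line through C parallel to JP meets line EJ ⇒ B = (0, 4/3)
3. N lies on line BS with BN:NS = 5:2 ⇒ N = (10/7, 53/21)
line NC meets SE at G = (11/8, 19/8)
C = N + t·(G−N) with t = 8, so NC:CG = 8:-7

NC:CG = -8/7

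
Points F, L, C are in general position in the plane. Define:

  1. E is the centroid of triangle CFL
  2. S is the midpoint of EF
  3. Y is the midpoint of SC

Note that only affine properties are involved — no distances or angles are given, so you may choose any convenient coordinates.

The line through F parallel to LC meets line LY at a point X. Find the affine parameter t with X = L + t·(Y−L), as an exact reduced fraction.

Set F = (0, 0), L = (1, 0), C = (0, 1); any affine frame gives the same invariant.
1. E is the centroid of triangle CFL ⇒ E = (1/3, 1/3)
2. S is the midpoint of EF ⇒ S = (1/6, 1/6)
3. Y is the midpoint of SC ⇒ Y = (1/12, 7/12)
through F parallel to LC: direction (-1, 1); meets LY at X = (-7/4, 7/4)
X = L + t·(Y−L) with t = 3

t = 3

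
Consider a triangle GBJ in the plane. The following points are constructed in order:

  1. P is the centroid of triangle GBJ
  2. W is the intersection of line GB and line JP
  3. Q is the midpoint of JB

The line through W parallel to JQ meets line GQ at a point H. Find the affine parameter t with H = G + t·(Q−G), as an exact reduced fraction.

t = 1/2

Choose coordinates G = (0, 0), B = (1, 0), J = (0, 1).
1. P is the centroid of triangle GBJ ⇒ P = (1/3, 1/3)
2. W is the intersection of line GB and line JP ⇒ W = (1/2, 0)
3. Q is the midpoint of JB ⇒ Q = (1/2, 1/2)
through W parallel to JQ: direction (1/2, -1/2); meets GQ at H = (1/4, 1/4)
H = G + t·(Q−G) with t = 1/2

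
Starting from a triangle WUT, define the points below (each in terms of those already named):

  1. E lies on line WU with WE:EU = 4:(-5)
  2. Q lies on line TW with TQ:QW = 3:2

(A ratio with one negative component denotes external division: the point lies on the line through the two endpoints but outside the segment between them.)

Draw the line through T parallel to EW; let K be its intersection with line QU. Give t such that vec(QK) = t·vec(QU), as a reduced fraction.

Work in coordinates with W = (0, 0), U = (1, 0), T = (0, 1).
1. E lies on line WU with WE:EU = 4:(-5) ⇒ E = (-4, 0)
2. Q lies on line TW with TQ:QW = 3:2 ⇒ Q = (0, 2/5)
through T parallel to EW: direction (4, 0); meets QU at K = (-3/2, 1)
K = Q + t·(U−Q) with t = -3/2

t = -3/2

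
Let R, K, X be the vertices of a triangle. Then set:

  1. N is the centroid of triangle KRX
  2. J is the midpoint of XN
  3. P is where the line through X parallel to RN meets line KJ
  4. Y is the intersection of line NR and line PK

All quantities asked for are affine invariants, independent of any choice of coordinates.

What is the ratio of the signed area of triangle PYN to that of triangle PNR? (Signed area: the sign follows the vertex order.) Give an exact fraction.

[PYN]:[PNR] = 1/3

Assign R = (0, 0), K = (1, 0), X = (0, 1) — the answer is frame-independent, so this choice is without loss of generality.
1. N is the centroid of triangle KRX ⇒ N = (1/3, 1/3)
2. J is the midpoint of XN ⇒ J = (1/6, 2/3)
3. P is where the line through X parallel to RN meets line KJ ⇒ P = (-1/9, 8/9)
4. Y is the intersection of line NR and line PK ⇒ Y = (4/9, 4/9)
2·[PYN] = -1/9, 2·[PNR] = -1/3
[PYN]:[PNR] = -1/9:-1/3 = 1/3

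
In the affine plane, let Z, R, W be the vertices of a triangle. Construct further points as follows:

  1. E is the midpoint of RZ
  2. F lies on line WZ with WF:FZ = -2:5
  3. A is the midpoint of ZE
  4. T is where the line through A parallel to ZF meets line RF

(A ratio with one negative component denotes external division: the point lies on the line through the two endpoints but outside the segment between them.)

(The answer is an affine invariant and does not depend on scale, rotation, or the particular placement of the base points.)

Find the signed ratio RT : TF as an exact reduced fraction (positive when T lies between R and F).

Work in coordinates with Z = (0, 0), R = (1, 0), W = (0, 1).
1. E is the midpoint of RZ ⇒ E = (1/2, 0)
2. F lies on line WZ with WF:FZ = -2:5 ⇒ F = (0, 5/3)
3. A is the midpoint of ZE ⇒ A = (1/4, 0)
4. T is where the line through A parallel to ZF meets line RF ⇒ T = (1/4, 5/4)
T = R + t·(F−R) with t = 3/4, so RT:TF = t:(1−t) = 3/4:1/4

RT:TF = 3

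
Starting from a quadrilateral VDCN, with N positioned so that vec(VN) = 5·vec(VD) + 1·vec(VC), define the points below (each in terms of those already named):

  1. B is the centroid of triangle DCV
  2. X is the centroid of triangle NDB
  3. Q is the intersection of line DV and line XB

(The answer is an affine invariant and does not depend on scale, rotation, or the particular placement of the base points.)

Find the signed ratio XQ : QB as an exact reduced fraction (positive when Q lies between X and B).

Set V = (0, 0), D = (1, 0), C = (0, 1), N = (5, 1); any affine frame gives the same invariant.
1. B is the centroid of triangle DCV ⇒ B = (1/3, 1/3)
2. X is the centroid of triangle NDB ⇒ X = (19/9, 4/9)
3. Q is the intersection of line DV and line XB ⇒ Q = (-5, 0)
Q = X + t·(B−X) with t = 4, so XQ:QB = t:(1−t) = 4:-3

XQ:QB = -4/3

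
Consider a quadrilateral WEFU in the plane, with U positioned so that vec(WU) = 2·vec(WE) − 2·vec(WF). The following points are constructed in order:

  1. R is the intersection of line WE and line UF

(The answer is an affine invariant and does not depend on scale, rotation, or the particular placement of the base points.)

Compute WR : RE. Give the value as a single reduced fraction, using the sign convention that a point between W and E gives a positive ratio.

Set W = (0, 0), E = (1, 0), F = (0, 1), U = (2, -2); any affine frame gives the same invariant.
1. R is the intersection of line WE and line UF ⇒ R = (2/3, 0)
R = W + t·(E−W) with t = 2/3, so WR:RE = t:(1−t) = 2/3:1/3

WR:RE = 2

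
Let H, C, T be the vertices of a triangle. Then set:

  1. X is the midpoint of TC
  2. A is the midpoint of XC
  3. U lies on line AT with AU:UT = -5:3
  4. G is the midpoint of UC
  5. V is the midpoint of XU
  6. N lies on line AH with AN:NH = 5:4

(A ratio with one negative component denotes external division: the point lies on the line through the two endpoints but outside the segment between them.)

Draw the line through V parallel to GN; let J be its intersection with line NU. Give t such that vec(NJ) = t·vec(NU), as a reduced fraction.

Set H = (0, 0), C = (1, 0), T = (0, 1); any affine frame gives the same invariant.
1. X is the midpoint of TC ⇒ X = (1/2, 1/2)
2. A is the midpoint of XC ⇒ A = (3/4, 1/4)
3. U lies on line AT with AU:UT = -5:3 ⇒ U = (-9/8, 17/8)
4. G is the midpoint of UC ⇒ G = (-1/16, 17/16)
5. V is the midpoint of XU ⇒ V = (-5/16, 21/16)
6. N lies on line AH with AN:NH = 5:4 ⇒ N = (1/3, 1/9)
through V parallel to GN: direction (19/48, -137/144); meets NU at J = (-1/102, 179/306)
J = N + t·(U−N) with t = 4/17

t = 4/17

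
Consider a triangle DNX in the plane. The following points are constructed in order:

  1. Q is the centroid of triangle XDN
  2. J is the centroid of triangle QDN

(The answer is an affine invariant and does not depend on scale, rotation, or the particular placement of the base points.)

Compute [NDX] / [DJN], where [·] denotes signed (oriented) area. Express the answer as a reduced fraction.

[NDX]:[DJN] = 9

Assign D = (0, 0), N = (1, 0), X = (0, 1) — the answer is frame-independent, so this choice is without loss of generality.
1. Q is the centroid of triangle XDN ⇒ Q = (1/3, 1/3)
2. J is the centroid of triangle QDN ⇒ J = (4/9, 1/9)
2·[NDX] = -1, 2·[DJN] = -1/9
[NDX]:[DJN] = -1:-1/9 = 9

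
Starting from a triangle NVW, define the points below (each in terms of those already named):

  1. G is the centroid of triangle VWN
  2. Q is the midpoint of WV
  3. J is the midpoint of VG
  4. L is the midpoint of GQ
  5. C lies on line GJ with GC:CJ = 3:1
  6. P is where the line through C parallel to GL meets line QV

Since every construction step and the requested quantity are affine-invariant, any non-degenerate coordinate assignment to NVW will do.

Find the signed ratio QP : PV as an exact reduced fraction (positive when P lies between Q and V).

Work in coordinates with N = (0, 0), V = (1, 0), W = (0, 1).
1. G is the centroid of triangle VWN ⇒ G = (1/3, 1/3)
2. Q is the midpoint of WV ⇒ Q = (1/2, 1/2)
3. J is the midpoint of VG ⇒ J = (2/3, 1/6)
4. L is the midpoint of GQ ⇒ L = (5/12, 5/12)
5. C lies on line GJ with GC:CJ = 3:1 ⇒ C = (7/12, 5/24)
6. P is where the line through C parallel to GL meets line QV ⇒ P = (11/16, 5/16)
P = Q + t·(V−Q) with t = 3/8, so QP:PV = t:(1−t) = 3/8:5/8

QP:PV = 3/5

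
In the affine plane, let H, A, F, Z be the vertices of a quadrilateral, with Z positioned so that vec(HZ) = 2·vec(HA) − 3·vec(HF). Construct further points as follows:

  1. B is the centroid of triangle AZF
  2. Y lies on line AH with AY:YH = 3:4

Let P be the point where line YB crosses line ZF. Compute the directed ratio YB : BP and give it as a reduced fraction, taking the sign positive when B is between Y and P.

YB:BP = -4/7

Work in coordinates with H = (0, 0), A = (1, 0), F = (0, 1), Z = (2, -3).
1. B is the centroid of triangle AZF ⇒ B = (1, -2/3)
2. Y lies on line AH with AY:YH = 3:4 ⇒ Y = (4/7, 0)
line YB meets ZF at P = (1/4, 1/2)
B = Y + t·(P−Y) with t = -4/3, so YB:BP = -4/3:7/3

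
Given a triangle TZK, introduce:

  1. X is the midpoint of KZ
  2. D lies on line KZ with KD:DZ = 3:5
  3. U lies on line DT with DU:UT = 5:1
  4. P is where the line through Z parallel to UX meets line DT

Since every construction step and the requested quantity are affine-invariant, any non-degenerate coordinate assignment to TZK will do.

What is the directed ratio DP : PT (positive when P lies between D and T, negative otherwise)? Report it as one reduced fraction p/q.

DP:PT = -25/19

Choose coordinates T = (0, 0), Z = (1, 0), K = (0, 1).
1. X is the midpoint of KZ ⇒ X = (1/2, 1/2)
2. D lies on line KZ with KD:DZ = 3:5 ⇒ D = (3/8, 5/8)
3. U lies on line DT with DU:UT = 5:1 ⇒ U = (1/16, 5/48)
4. P is where the line through Z parallel to UX meets line DT ⇒ P = (-19/16, -95/48)
P = D + t·(T−D) with t = 25/6, so DP:PT = t:(1−t) = 25/6:-19/6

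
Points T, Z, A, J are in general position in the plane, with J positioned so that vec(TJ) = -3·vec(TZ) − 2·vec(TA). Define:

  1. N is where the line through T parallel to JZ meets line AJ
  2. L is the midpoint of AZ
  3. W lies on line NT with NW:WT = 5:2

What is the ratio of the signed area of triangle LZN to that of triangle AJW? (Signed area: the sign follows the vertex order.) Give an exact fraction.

[LZN]:[AJW] = -14/15

Choose coordinates T = (0, 0), Z = (1, 0), A = (0, 1), J = (-3, -2).
1. N is where the line through T parallel to JZ meets line AJ ⇒ N = (-2, -1)
2. L is the midpoint of AZ ⇒ L = (1/2, 1/2)
3. W lies on line NT with NW:WT = 5:2 ⇒ W = (-4/7, -2/7)
2·[LZN] = -2, 2·[AJW] = 15/7
[LZN]:[AJW] = -2:15/7 = -14/15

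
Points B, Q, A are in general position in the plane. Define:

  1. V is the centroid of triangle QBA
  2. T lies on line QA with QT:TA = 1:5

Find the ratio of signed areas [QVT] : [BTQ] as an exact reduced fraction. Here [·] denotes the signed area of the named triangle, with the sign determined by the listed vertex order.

Assign B = (0, 0), Q = (1, 0), A = (0, 1) — the answer is frame-independent, so this choice is without loss of generality.
1. V is the centroid of triangle QBA ⇒ V = (1/3, 1/3)
2. T lies on line QA with QT:TA = 1:5 ⇒ T = (5/6, 1/6)
2·[QVT] = -1/18, 2·[BTQ] = -1/6
[QVT]:[BTQ] = -1/18:-1/6 = 1/3

[QVT]:[BTQ] = 1/3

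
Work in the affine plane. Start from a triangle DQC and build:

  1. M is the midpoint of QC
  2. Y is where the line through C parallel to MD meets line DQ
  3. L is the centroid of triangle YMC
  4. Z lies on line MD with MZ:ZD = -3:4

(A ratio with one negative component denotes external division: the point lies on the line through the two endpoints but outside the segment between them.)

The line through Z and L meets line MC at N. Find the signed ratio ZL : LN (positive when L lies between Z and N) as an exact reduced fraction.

Work in coordinates with D = (0, 0), Q = (1, 0), C = (0, 1).
1. M is the midpoint of QC ⇒ M = (1/2, 1/2)
2. Y is where the line through C parallel to MD meets line DQ ⇒ Y = (-1, 0)
3. L is the centroid of triangle YMC ⇒ L = (-1/6, 1/2)
4. Z lies on line MD with MZ:ZD = -3:4 ⇒ Z = (2, 2)
line ZL meets MC at N = (5/22, 17/22)
L = Z + t·(N−Z) with t = 11/9, so ZL:LN = 11/9:-2/9

ZL:LN = -11/2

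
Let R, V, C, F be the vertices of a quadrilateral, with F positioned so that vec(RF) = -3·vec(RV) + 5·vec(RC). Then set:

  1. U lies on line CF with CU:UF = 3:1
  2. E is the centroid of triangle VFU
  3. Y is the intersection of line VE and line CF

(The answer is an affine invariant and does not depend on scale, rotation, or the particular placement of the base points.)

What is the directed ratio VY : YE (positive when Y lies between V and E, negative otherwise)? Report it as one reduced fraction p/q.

Set R = (0, 0), V = (1, 0), C = (0, 1), F = (-3, 5); any affine frame gives the same invariant.
1. U lies on line CF with CU:UF = 3:1 ⇒ U = (-9/4, 4)
2. E is the centroid of triangle VFU ⇒ E = (-17/12, 3)
3. Y is the intersection of line VE and line CF ⇒ Y = (-21/8, 9/2)
Y = V + t·(E−V) with t = 3/2, so VY:YE = t:(1−t) = 3/2:-1/2

VY:YE = -3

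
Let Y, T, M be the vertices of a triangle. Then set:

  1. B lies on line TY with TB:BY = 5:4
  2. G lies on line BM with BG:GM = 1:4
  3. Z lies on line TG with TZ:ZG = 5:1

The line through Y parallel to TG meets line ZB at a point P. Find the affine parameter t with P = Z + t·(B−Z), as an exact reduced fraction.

Work in coordinates with Y = (0, 0), T = (1, 0), M = (0, 1).
1. B lies on line TY with TB:BY = 5:4 ⇒ B = (4/9, 0)
2. G lies on line BM with BG:GM = 1:4 ⇒ G = (16/45, 1/5)
3. Z lies on line TG with TZ:ZG = 5:1 ⇒ Z = (25/54, 1/6)
through Y parallel to TG: direction (-29/45, 1/5); meets ZB at P = (58/135, -2/15)
P = Z + t·(B−Z) with t = 9/5

t = 9/5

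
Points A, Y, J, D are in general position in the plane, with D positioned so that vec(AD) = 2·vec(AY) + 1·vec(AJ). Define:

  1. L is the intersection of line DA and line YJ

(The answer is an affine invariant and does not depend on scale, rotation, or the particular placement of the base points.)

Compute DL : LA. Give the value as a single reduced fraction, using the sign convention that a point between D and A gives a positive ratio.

Work in coordinates with A = (0, 0), Y = (1, 0), J = (0, 1), D = (2, 1).
1. L is the intersection of line DA and line YJ ⇒ L = (2/3, 1/3)
L = D + t·(A−D) with t = 2/3, so DL:LA = t:(1−t) = 2/3:1/3

DL:LA = 2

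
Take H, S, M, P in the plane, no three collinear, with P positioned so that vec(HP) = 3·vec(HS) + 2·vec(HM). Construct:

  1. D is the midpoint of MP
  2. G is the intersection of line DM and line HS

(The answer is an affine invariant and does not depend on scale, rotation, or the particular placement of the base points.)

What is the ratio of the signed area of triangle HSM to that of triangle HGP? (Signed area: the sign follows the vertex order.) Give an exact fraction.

Assign H = (0, 0), S = (1, 0), M = (0, 1), P = (3, 2) — the answer is frame-independent, so this choice is without loss of generality.
1. D is the midpoint of MP ⇒ D = (3/2, 3/2)
2. G is the intersection of line DM and line HS ⇒ G = (-3, 0)
2·[HSM] = 1, 2·[HGP] = -6
[HSM]:[HGP] = 1:-6 = -1/6

[HSM]:[HGP] = -1/6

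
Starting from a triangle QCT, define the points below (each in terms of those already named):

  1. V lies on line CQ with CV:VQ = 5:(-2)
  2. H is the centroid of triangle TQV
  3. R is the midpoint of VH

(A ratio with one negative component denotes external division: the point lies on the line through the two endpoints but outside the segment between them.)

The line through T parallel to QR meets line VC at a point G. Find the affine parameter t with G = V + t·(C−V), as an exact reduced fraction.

t = 2

Assign Q = (0, 0), C = (1, 0), T = (0, 1) — the answer is frame-independent, so this choice is without loss of generality.
1. V lies on line CQ with CV:VQ = 5:(-2) ⇒ V = (-2/3, 0)
2. H is the centroid of triangle TQV ⇒ H = (-2/9, 1/3)
3. R is the midpoint of VH ⇒ R = (-4/9, 1/6)
through T parallel to QR: direction (-4/9, 1/6); meets VC at G = (8/3, 0)
G = V + t·(C−V) with t = 2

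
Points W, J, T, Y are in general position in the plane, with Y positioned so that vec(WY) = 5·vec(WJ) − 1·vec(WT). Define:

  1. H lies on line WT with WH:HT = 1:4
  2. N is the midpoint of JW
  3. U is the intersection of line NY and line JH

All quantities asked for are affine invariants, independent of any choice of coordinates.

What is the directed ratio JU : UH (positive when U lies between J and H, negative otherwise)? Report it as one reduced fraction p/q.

Work in coordinates with W = (0, 0), J = (1, 0), T = (0, 1), Y = (5, -1).
1. H lies on line WT with WH:HT = 1:4 ⇒ H = (0, 1/5)
2. N is the midpoint of JW ⇒ N = (1/2, 0)
3. U is the intersection of line NY and line JH ⇒ U = (-4, 1)
U = J + t·(H−J) with t = 5, so JU:UH = t:(1−t) = 5:-4

JU:UH = -5/4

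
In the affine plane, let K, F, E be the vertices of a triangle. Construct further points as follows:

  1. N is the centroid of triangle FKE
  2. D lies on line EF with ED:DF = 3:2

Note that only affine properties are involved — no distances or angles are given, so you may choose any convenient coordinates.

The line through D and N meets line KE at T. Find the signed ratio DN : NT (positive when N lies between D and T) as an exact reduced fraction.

Set K = (0, 0), F = (1, 0), E = (0, 1); any affine frame gives the same invariant.
1. N is the centroid of triangle FKE ⇒ N = (1/3, 1/3)
2. D lies on line EF with ED:DF = 3:2 ⇒ D = (3/5, 2/5)
line DN meets KE at T = (0, 1/4)
N = D + t·(T−D) with t = 4/9, so DN:NT = 4/9:5/9

DN:NT = 4/5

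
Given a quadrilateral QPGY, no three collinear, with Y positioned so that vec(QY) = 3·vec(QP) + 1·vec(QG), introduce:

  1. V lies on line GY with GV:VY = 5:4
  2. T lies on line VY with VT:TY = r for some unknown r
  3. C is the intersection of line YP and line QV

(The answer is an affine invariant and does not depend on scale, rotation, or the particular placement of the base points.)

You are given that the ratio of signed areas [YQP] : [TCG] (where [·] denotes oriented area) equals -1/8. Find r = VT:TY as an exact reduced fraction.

Assign Q = (0, 0), P = (1, 0), G = (0, 1), Y = (3, 1) — the answer is frame-independent, so this choice is without loss of generality.
1. V lies on line GY with GV:VY = 5:4 ⇒ V = (5/3, 1)
2. With VT:TY = r, write λ = r/(r+1) so T = V + λ·(Y−V); T is affine-linear in λ
3. C is the intersection of line YP and line QV ⇒ C = (-5, -3)
Every point depending on T is an affine combination of T and λ-independent points, so each such coordinate is linear in λ; the λ² term in each signed area is a multiple of (Y−V)×(Y−V) = 0, so 2·[YQP] and 2·[TCG] are each linear in λ. Evaluating at λ=0 and λ=1:
  2·[YQP] = 1,   2·[TCG] = -16/3·λ − 20/3
So [YQP]:[TCG] = (1) / (-16/3·λ − 20/3). Setting this equal to -1/8:
  1 = -1/8·(-16/3·λ − 20/3)  ⇒  λ = 1/4
Then r = λ/(1−λ) = (1/4)/(3/4) = 1/3. Check: with r = 1/3, T = (2, 1) and [YQP]:[TCG] = -1/8 as required.

r = 1/3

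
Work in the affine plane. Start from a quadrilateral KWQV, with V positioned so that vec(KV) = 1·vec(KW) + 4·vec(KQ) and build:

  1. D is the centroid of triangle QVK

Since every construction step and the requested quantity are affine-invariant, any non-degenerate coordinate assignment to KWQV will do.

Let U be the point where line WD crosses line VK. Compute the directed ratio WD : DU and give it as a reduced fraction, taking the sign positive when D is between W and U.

Assign K = (0, 0), W = (1, 0), Q = (0, 1), V = (1, 4) — the answer is frame-independent, so this choice is without loss of generality.
1. D is the centroid of triangle QVK ⇒ D = (1/3, 5/3)
line WD meets VK at U = (5/13, 20/13)
D = W + t·(U−W) with t = 13/12, so WD:DU = 13/12:-1/12

WD:DU = -13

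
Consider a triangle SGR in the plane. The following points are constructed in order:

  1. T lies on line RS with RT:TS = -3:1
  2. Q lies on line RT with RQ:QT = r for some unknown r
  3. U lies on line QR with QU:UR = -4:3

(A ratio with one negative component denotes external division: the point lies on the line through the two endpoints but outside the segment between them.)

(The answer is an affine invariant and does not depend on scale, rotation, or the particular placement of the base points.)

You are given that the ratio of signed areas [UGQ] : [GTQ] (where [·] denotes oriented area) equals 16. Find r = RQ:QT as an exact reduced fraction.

r = 4

Assign S = (0, 0), G = (1, 0), R = (0, 1) — the answer is frame-independent, so this choice is without loss of generality.
1. T lies on line RS with RT:TS = -3:1 ⇒ T = (0, -1/2)
2. With RQ:QT = r, write λ = r/(r+1) so Q = R + λ·(T−R); Q is affine-linear in λ
3. U lies on line QR with QU:UR = -4:3 ⇒ U is an affine combination of earlier points and hence also affine-linear in λ
Every point depending on Q is an affine combination of Q and λ-independent points, so each such coordinate is linear in λ; the λ² term in each signed area is a multiple of (T−R)×(T−R) = 0, so 2·[UGQ] and 2·[GTQ] are each linear in λ. Evaluating at λ=0 and λ=1:
  2·[UGQ] = -6·λ,   2·[GTQ] = 3/2·λ − 3/2
So [UGQ]:[GTQ] = (-6·λ) / (3/2·λ − 3/2). Setting this equal to 16:
  -6·λ = 16·(3/2·λ − 3/2)  ⇒  λ = 4/5
Then r = λ/(1−λ) = (4/5)/(1/5) = 4. Check: with r = 4, Q = (0, -1/5) and [UGQ]:[GTQ] = 16 as required.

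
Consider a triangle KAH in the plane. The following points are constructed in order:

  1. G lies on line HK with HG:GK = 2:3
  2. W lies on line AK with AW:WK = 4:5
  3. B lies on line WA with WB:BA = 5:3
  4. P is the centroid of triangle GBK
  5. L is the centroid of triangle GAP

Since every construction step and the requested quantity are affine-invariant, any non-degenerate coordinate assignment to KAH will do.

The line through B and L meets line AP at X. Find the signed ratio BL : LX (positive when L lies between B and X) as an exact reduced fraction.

Set K = (0, 0), A = (1, 0), H = (0, 1); any affine frame gives the same invariant.
1. G lies on line HK with HG:GK = 2:3 ⇒ G = (0, 3/5)
2. W lies on line AK with AW:WK = 4:5 ⇒ W = (5/9, 0)
3. B lies on line WA with WB:BA = 5:3 ⇒ B = (5/6, 0)
4. P is the centroid of triangle GBK ⇒ P = (5/18, 1/5)
5. L is the centroid of triangle GAP ⇒ L = (23/54, 4/15)
line BL meets AP at X = (32/45, 2/25)
L = B + t·(X−B) with t = 10/3, so BL:LX = 10/3:-7/3

BL:LX = -10/7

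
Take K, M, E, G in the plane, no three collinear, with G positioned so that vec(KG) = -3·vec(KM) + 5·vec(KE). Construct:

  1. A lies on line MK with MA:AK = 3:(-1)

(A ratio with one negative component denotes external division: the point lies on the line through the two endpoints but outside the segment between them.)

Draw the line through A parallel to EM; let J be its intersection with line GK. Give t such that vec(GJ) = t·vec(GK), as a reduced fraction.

Assign K = (0, 0), M = (1, 0), E = (0, 1), G = (-3, 5) — the answer is frame-independent, so this choice is without loss of generality.
1. A lies on line MK with MA:AK = 3:(-1) ⇒ A = (-1/2, 0)
through A parallel to EM: direction (1, -1); meets GK at J = (3/4, -5/4)
J = G + t·(K−G) with t = 5/4

t = 5/4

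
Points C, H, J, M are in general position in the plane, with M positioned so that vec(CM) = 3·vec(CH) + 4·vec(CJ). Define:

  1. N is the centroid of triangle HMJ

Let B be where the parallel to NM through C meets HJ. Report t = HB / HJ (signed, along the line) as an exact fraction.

Choose coordinates C = (0, 0), H = (1, 0), J = (0, 1), M = (3, 4).
1. N is the centroid of triangle HMJ ⇒ N = (4/3, 5/3)
through C parallel to NM: direction (5/3, 7/3); meets HJ at B = (5/12, 7/12)
B = H + t·(J−H) with t = 7/12

t = 7/12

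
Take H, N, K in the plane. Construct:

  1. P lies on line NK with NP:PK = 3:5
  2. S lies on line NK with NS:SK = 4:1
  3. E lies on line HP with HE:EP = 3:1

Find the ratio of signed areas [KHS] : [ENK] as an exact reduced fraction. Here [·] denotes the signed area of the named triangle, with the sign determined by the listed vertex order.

[KHS]:[ENK] = 4/5

Assign H = (0, 0), N = (1, 0), K = (0, 1) — the answer is frame-independent, so this choice is without loss of generality.
1. P lies on line NK with NP:PK = 3:5 ⇒ P = (5/8, 3/8)
2. S lies on line NK with NS:SK = 4:1 ⇒ S = (1/5, 4/5)
3. E lies on line HP with HE:EP = 3:1 ⇒ E = (15/32, 9/32)
2·[KHS] = 1/5, 2·[ENK] = 1/4
[KHS]:[ENK] = 1/5:1/4 = 4/5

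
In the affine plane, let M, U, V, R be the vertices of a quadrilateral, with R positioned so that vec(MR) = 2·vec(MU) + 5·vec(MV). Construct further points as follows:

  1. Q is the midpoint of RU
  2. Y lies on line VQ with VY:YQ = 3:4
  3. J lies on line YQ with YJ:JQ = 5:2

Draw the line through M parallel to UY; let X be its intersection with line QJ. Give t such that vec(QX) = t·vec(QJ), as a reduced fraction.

Work in coordinates with M = (0, 0), U = (1, 0), V = (0, 1), R = (2, 5).
1. Q is the midpoint of RU ⇒ Q = (3/2, 5/2)
2. Y lies on line VQ with VY:YQ = 3:4 ⇒ Y = (9/14, 23/14)
3. J lies on line YQ with YJ:JQ = 5:2 ⇒ J = (123/98, 221/98)
through M parallel to UY: direction (-5/14, 23/14); meets QJ at X = (-5/28, 23/28)
X = Q + t·(J−Q) with t = 329/48

t = 329/48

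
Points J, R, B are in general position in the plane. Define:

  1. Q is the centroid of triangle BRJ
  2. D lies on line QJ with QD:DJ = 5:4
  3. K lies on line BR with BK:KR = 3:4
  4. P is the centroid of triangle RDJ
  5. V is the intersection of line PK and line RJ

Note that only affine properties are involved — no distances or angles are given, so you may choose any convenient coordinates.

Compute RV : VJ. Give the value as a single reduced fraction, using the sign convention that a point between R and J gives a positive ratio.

Choose coordinates J = (0, 0), R = (1, 0), B = (0, 1).
1. Q is the centroid of triangle BRJ ⇒ Q = (1/3, 1/3)
2. D lies on line QJ with QD:DJ = 5:4 ⇒ D = (4/27, 4/27)
3. K lies on line BR with BK:KR = 3:4 ⇒ K = (3/7, 4/7)
4. P is the centroid of triangle RDJ ⇒ P = (31/81, 4/81)
5. V is the intersection of line PK and line RJ ⇒ V = (14/37, 0)
V = R + t·(J−R) with t = 23/37, so RV:VJ = t:(1−t) = 23/37:14/37

RV:VJ = 23/14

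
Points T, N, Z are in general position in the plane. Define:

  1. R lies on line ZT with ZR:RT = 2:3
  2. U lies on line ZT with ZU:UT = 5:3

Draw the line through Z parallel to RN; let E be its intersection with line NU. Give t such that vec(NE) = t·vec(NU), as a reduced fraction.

t = -16/9

Set T = (0, 0), N = (1, 0), Z = (0, 1); any affine frame gives the same invariant.
1. R lies on line ZT with ZR:RT = 2:3 ⇒ R = (0, 3/5)
2. U lies on line ZT with ZU:UT = 5:3 ⇒ U = (0, 3/8)
through Z parallel to RN: direction (1, -3/5); meets NU at E = (25/9, -2/3)
E = N + t·(U−N) with t = -16/9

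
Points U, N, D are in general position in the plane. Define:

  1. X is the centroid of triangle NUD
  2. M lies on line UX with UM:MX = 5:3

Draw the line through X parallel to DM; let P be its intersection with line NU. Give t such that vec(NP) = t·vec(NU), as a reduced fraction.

t = 11/19

Set U = (0, 0), N = (1, 0), D = (0, 1); any affine frame gives the same invariant.
1. X is the centroid of triangle NUD ⇒ X = (1/3, 1/3)
2. M lies on line UX with UM:MX = 5:3 ⇒ M = (5/24, 5/24)
through X parallel to DM: direction (5/24, -19/24); meets NU at P = (8/19, 0)
P = N + t·(U−N) with t = 11/19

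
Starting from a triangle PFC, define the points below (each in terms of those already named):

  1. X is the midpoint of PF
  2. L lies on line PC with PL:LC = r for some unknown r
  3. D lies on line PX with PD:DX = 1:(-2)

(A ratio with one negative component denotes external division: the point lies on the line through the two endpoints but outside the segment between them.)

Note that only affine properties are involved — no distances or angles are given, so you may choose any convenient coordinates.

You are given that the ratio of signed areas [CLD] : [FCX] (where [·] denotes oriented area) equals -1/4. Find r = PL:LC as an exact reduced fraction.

Assign P = (0, 0), F = (1, 0), C = (0, 1) — the answer is frame-independent, so this choice is without loss of generality.
1. X is the midpoint of PF ⇒ X = (1/2, 0)
2. With PL:LC = r, write λ = r/(r+1) so L = P + λ·(C−P); L is affine-linear in λ
3. D lies on line PX with PD:DX = 1:(-2) ⇒ D = (-1/2, 0)
Every point depending on L is an affine combination of L and λ-independent points, so each such coordinate is linear in λ; the λ² term in each signed area is a multiple of (C−P)×(C−P) = 0, so 2·[CLD] and 2·[FCX] are each linear in λ. Evaluating at λ=0 and λ=1:
  2·[CLD] = 1/2·λ − 1/2,   2·[FCX] = 1/2
So [CLD]:[FCX] = (1/2·λ − 1/2) / (1/2). Setting this equal to -1/4:
  1/2·λ − 1/2 = -1/4·(1/2)  ⇒  λ = 3/4
Then r = λ/(1−λ) = (3/4)/(1/4) = 3. Check: with r = 3, L = (0, 3/4) and [CLD]:[FCX] = -1/4 as required.

r = 3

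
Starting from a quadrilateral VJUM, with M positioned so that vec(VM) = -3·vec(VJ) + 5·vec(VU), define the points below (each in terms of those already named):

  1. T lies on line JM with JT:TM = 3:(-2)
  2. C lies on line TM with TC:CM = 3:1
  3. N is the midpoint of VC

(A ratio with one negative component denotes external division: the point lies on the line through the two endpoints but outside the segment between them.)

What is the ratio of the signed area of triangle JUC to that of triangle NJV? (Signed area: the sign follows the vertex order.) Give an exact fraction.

[JUC]:[NJV] = 2/5

Set V = (0, 0), J = (1, 0), U = (0, 1), M = (-3, 5); any affine frame gives the same invariant.
1. T lies on line JM with JT:TM = 3:(-2) ⇒ T = (-11, 15)
2. C lies on line TM with TC:CM = 3:1 ⇒ C = (-5, 15/2)
3. N is the midpoint of VC ⇒ N = (-5/2, 15/4)
2·[JUC] = -3/2, 2·[NJV] = -15/4
[JUC]:[NJV] = -3/2:-15/4 = 2/5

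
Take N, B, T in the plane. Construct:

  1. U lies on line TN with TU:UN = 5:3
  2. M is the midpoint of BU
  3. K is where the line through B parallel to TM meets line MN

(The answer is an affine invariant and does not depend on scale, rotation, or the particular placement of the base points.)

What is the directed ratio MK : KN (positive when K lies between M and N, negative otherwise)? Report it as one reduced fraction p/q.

Set N = (0, 0), B = (1, 0), T = (0, 1); any affine frame gives the same invariant.
1. U lies on line TN with TU:UN = 5:3 ⇒ U = (0, 3/8)
2. M is the midpoint of BU ⇒ M = (1/2, 3/16)
3. K is where the line through B parallel to TM meets line MN ⇒ K = (13/16, 39/128)
K = M + t·(N−M) with t = -5/8, so MK:KN = t:(1−t) = -5/8:13/8

MK:KN = -5/13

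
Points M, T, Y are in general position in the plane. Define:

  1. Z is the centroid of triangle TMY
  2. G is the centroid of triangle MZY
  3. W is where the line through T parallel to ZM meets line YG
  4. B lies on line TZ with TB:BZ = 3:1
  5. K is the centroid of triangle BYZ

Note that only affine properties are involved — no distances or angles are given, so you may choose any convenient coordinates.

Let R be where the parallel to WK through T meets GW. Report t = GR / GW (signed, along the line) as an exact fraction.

Set M = (0, 0), T = (1, 0), Y = (0, 1); any affine frame gives the same invariant.
1. Z is the centroid of triangle TMY ⇒ Z = (1/3, 1/3)
2. G is the centroid of triangle MZY ⇒ G = (1/9, 4/9)
3. W is where the line through T parallel to ZM meets line YG ⇒ W = (1/3, -2/3)
4. B lies on line TZ with TB:BZ = 3:1 ⇒ B = (1/2, 1/4)
5. K is the centroid of triangle BYZ ⇒ K = (5/18, 19/36)
through T parallel to WK: direction (-1/18, 43/36); meets GW at R = (41/33, -172/33)
R = G + t·(W−G) with t = 56/11

t = 56/11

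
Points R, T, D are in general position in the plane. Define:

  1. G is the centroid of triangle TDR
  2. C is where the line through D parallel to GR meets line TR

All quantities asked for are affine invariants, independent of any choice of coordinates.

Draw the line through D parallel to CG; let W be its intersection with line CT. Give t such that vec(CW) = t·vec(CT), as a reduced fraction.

t = -3/2

Choose coordinates R = (0, 0), T = (1, 0), D = (0, 1).
1. G is the centroid of triangle TDR ⇒ G = (1/3, 1/3)
2. C is where the line through D parallel to GR meets line TR ⇒ C = (-1, 0)
through D parallel to CG: direction (4/3, 1/3); meets CT at W = (-4, 0)
W = C + t·(T−C) with t = -3/2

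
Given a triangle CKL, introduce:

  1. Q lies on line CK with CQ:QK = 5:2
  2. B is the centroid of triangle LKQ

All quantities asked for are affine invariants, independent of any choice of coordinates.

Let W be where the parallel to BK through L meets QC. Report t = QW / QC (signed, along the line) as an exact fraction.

Work in coordinates with C = (0, 0), K = (1, 0), L = (0, 1).
1. Q lies on line CK with CQ:QK = 5:2 ⇒ Q = (5/7, 0)
2. B is the centroid of triangle LKQ ⇒ B = (4/7, 1/3)
through L parallel to BK: direction (3/7, -1/3); meets QC at W = (9/7, 0)
W = Q + t·(C−Q) with t = -4/5

t = -4/5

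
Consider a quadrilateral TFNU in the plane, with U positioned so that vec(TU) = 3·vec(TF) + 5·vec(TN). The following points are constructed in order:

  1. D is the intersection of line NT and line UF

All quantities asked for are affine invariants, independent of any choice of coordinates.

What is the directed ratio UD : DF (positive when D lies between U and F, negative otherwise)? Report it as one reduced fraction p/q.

UD:DF = -3

Set T = (0, 0), F = (1, 0), N = (0, 1), U = (3, 5); any affine frame gives the same invariant.
1. D is the intersection of line NT and line UF ⇒ D = (0, -5/2)
D = U + t·(F−U) with t = 3/2, so UD:DF = t:(1−t) = 3/2:-1/2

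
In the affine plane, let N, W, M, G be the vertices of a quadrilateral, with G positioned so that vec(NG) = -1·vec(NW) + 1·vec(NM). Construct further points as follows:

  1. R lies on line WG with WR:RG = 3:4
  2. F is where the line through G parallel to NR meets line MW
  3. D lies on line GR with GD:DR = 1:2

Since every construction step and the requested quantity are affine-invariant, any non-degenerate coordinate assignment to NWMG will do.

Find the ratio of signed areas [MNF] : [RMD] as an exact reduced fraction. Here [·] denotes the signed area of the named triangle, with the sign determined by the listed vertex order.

Choose coordinates N = (0, 0), W = (1, 0), M = (0, 1), G = (-1, 1).
1. R lies on line WG with WR:RG = 3:4 ⇒ R = (1/7, 3/7)
2. F is where the line through G parallel to NR meets line MW ⇒ F = (-3/4, 7/4)
3. D lies on line GR with GD:DR = 1:2 ⇒ D = (-13/21, 17/21)
2·[MNF] = -3/4, 2·[RMD] = 8/21
[MNF]:[RMD] = -3/4:8/21 = -63/32

[MNF]:[RMD] = -63/32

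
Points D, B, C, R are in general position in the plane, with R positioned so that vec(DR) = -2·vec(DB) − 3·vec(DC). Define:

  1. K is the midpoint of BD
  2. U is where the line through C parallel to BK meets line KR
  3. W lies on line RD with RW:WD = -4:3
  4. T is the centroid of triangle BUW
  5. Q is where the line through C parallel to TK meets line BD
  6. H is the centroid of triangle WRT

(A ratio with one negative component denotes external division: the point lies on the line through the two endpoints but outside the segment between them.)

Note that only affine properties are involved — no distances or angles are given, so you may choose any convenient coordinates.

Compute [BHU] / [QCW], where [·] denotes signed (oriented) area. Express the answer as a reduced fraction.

Choose coordinates D = (0, 0), B = (1, 0), C = (0, 1), R = (-2, -3).
1. K is the midpoint of BD ⇒ K = (1/2, 0)
2. U is where the line through C parallel to BK meets line KR ⇒ U = (4/3, 1)
3. W lies on line RD with RW:WD = -4:3 ⇒ W = (6, 9)
4. T is the centroid of triangle BUW ⇒ T = (25/9, 10/3)
5. Q is where the line through C parallel to TK meets line BD ⇒ Q = (-41/60, 0)
6. H is the centroid of triangle WRT ⇒ H = (61/27, 28/9)
2·[BHU] = 2/9, 2·[QCW] = -8/15
[BHU]:[QCW] = 2/9:-8/15 = -5/12

[BHU]:[QCW] = -5/12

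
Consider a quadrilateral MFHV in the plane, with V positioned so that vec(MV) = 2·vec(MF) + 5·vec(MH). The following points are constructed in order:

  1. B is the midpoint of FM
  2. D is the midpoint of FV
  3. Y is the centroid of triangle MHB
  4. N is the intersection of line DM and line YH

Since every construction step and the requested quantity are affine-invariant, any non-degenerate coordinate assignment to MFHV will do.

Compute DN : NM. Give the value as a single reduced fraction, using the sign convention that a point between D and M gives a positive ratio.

Work in coordinates with M = (0, 0), F = (1, 0), H = (0, 1), V = (2, 5).
1. B is the midpoint of FM ⇒ B = (1/2, 0)
2. D is the midpoint of FV ⇒ D = (3/2, 5/2)
3. Y is the centroid of triangle MHB ⇒ Y = (1/6, 1/3)
4. N is the intersection of line DM and line YH ⇒ N = (3/17, 5/17)
N = D + t·(M−D) with t = 15/17, so DN:NM = t:(1−t) = 15/17:2/17

DN:NM = 15/2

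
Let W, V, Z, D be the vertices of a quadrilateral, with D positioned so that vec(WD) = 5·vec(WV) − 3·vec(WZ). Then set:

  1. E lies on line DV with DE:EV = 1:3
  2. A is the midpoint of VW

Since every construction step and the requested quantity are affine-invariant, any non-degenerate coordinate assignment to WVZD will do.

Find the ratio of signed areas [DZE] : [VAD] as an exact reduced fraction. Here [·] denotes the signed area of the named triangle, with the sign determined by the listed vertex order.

[DZE]:[VAD] = 1/6

Set W = (0, 0), V = (1, 0), Z = (0, 1), D = (5, -3); any affine frame gives the same invariant.
1. E lies on line DV with DE:EV = 1:3 ⇒ E = (4, -9/4)
2. A is the midpoint of VW ⇒ A = (1/2, 0)
2·[DZE] = 1/4, 2·[VAD] = 3/2
[DZE]:[VAD] = 1/4:3/2 = 1/6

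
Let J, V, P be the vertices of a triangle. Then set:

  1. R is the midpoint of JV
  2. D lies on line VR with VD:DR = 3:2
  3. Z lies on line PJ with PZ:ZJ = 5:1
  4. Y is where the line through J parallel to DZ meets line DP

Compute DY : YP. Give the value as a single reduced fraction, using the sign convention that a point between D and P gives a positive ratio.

Work in coordinates with J = (0, 0), V = (1, 0), P = (0, 1).
1. R is the midpoint of JV ⇒ R = (1/2, 0)
2. D lies on line VR with VD:DR = 3:2 ⇒ D = (7/10, 0)
3. Z lies on line PJ with PZ:ZJ = 5:1 ⇒ Z = (0, 1/6)
4. Y is where the line through J parallel to DZ meets line DP ⇒ Y = (21/25, -1/5)
Y = D + t·(P−D) with t = -1/5, so DY:YP = t:(1−t) = -1/5:6/5

DY:YP = -1/6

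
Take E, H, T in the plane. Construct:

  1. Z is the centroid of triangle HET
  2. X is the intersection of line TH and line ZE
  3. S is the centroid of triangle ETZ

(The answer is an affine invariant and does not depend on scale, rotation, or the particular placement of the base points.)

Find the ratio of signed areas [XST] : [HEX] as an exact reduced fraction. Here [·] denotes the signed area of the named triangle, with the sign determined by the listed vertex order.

[XST]:[HEX] = 4/9

Work in coordinates with E = (0, 0), H = (1, 0), T = (0, 1).
1. Z is the centroid of triangle HET ⇒ Z = (1/3, 1/3)
2. X is the intersection of line TH and line ZE ⇒ X = (1/2, 1/2)
3. S is the centroid of triangle ETZ ⇒ S = (1/9, 4/9)
2·[XST] = -2/9, 2·[HEX] = -1/2
[XST]:[HEX] = -2/9:-1/2 = 4/9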